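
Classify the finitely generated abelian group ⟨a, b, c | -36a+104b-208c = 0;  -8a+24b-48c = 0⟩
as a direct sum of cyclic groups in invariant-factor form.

rank_ℚ(R)=2; free=3−2=1
SNF(R) diag = [4, 8] → torsion [4, 8]

Answer: M ≅ ℤ^1 ⊕ ℤ/4 ⊕ ℤ/8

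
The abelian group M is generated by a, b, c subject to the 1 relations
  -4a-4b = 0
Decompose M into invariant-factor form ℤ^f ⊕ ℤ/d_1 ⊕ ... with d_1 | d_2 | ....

Answer: M ≅ ℤ^2 ⊕ ℤ/4

Derivation:
rank_ℚ(R)=1; free=3−1=2
SNF(R) diag = [4] → torsion [4]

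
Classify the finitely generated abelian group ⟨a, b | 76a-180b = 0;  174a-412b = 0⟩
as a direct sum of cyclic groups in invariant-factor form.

Answer: M ≅ ℤ/2 ⊕ ℤ/4

Derivation:
rank_ℚ(R)=2; free=2−2=0
SNF(R) diag = [2, 4] → torsion [2, 4]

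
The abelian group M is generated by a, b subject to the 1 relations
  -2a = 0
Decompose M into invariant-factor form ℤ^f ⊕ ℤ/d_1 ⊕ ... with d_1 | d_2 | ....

rank_ℚ(R)=1; free=2−1=1
SNF(R) diag = [2] → torsion [2]

Answer: M ≅ ℤ^1 ⊕ ℤ/2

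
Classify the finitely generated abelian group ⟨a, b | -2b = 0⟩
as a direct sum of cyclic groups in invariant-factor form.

Answer: M ≅ ℤ^1 ⊕ ℤ/2

Derivation:
rank_ℚ(R)=1; free=2−1=1
SNF(R) diag = [2] → torsion [2]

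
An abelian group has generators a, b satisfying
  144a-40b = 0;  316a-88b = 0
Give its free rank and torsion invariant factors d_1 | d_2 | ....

rank_ℚ(R)=2; free=2−2=0
SNF(R) diag = [4, 8] → torsion [4, 8]

Answer: M ≅ ℤ/4 ⊕ ℤ/8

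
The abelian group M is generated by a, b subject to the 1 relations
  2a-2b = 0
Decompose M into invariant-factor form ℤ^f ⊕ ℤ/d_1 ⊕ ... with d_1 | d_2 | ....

Answer: M ≅ ℤ^1 ⊕ ℤ/2

Derivation:
rank_ℚ(R)=1; free=2−1=1
SNF(R) diag = [2] → torsion [2]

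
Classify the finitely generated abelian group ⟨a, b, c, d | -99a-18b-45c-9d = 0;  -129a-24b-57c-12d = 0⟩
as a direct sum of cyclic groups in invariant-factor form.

Answer: M ≅ ℤ^2 ⊕ ℤ/3 ⊕ ℤ/9

Derivation:
rank_ℚ(R)=2; free=4−2=2
SNF(R) diag = [3, 9] → torsion [3, 9]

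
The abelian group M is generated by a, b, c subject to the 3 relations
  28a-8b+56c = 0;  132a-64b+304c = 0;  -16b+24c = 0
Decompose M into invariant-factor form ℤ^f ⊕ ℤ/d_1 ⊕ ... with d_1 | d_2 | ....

rank_ℚ(R)=3; free=3−3=0
SNF(R) diag = [4, 8, 8] → torsion [4, 8, 8]

Answer: M ≅ ℤ/4 ⊕ ℤ/8 ⊕ ℤ/8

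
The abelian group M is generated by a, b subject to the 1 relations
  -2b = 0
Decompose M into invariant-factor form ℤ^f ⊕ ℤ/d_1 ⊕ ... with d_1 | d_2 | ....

Answer: M ≅ ℤ^1 ⊕ ℤ/2

Derivation:
rank_ℚ(R)=1; free=2−1=1
SNF(R) diag = [2] → torsion [2]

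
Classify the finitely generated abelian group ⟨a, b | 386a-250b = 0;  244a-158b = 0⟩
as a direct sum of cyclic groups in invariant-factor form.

Answer: M ≅ ℤ/2 ⊕ ℤ/6

Derivation:
rank_ℚ(R)=2; free=2−2=0
SNF(R) diag = [2, 6] → torsion [2, 6]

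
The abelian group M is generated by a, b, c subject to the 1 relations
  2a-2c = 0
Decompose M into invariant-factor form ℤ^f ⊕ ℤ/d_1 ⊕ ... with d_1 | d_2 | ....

rank_ℚ(R)=1; free=3−1=2
SNF(R) diag = [2] → torsion [2]

Answer: M ≅ ℤ^2 ⊕ ℤ/2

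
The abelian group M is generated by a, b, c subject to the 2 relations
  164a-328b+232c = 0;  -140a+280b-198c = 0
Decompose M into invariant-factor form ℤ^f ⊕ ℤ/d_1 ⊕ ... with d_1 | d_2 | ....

Answer: M ≅ ℤ^1 ⊕ ℤ/2 ⊕ ℤ/4

Derivation:
rank_ℚ(R)=2; free=3−2=1
SNF(R) diag = [2, 4] → torsion [2, 4]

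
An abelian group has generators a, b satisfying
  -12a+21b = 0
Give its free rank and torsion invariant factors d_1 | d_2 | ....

Answer: M ≅ ℤ^1 ⊕ ℤ/3

Derivation:
rank_ℚ(R)=1; free=2−1=1
SNF(R) diag = [3] → torsion [3]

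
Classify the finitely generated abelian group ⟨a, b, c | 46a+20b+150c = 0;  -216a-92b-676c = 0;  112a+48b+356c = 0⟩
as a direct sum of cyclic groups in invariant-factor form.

Answer: M ≅ ℤ/2 ⊕ ℤ/4 ⊕ ℤ/12

Derivation:
rank_ℚ(R)=3; free=3−3=0
SNF(R) diag = [2, 4, 12] → torsion [2, 4, 12]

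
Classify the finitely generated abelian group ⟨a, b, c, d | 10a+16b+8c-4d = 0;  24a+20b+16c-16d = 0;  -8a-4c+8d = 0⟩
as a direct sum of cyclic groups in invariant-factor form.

Answer: M ≅ ℤ^1 ⊕ ℤ/2 ⊕ ℤ/4 ⊕ ℤ/4

Derivation:
rank_ℚ(R)=3; free=4−3=1
SNF(R) diag = [2, 4, 4] → torsion [2, 4, 4]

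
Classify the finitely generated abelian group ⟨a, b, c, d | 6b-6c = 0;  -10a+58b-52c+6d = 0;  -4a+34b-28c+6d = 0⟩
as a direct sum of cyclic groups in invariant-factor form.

Answer: M ≅ ℤ^1 ⊕ ℤ/2 ⊕ ℤ/6 ⊕ ℤ/18

Derivation:
rank_ℚ(R)=3; free=4−3=1
SNF(R) diag = [2, 6, 18] → torsion [2, 6, 18]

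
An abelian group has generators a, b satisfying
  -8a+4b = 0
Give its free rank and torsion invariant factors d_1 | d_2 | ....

rank_ℚ(R)=1; free=2−1=1
SNF(R) diag = [4] → torsion [4]

Answer: M ≅ ℤ^1 ⊕ ℤ/4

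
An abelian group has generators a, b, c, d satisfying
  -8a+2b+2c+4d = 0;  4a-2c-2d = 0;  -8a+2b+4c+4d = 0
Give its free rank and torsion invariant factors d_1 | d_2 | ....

rank_ℚ(R)=3; free=4−3=1
SNF(R) diag = [2, 2, 2] → torsion [2, 2, 2]

Answer: M ≅ ℤ^1 ⊕ ℤ/2 ⊕ ℤ/2 ⊕ ℤ/2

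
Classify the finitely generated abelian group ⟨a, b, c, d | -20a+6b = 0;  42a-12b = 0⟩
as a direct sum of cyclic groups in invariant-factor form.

Answer: M ≅ ℤ^2 ⊕ ℤ/2 ⊕ ℤ/6

Derivation:
rank_ℚ(R)=2; free=4−2=2
SNF(R) diag = [2, 6] → torsion [2, 6]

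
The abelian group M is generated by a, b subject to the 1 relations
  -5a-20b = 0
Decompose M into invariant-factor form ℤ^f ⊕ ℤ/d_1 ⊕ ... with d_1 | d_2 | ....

rank_ℚ(R)=1; free=2−1=1
SNF(R) diag = [5] → torsion [5]

Answer: M ≅ ℤ^1 ⊕ ℤ/5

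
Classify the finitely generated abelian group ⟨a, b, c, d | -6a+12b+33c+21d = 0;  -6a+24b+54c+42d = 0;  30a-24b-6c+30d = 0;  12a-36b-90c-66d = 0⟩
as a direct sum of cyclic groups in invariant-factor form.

rank_ℚ(R)=4; free=4−4=0
SNF(R) diag = [3, 6, 12, 24] → torsion [3, 6, 12, 24]

Answer: M ≅ ℤ/3 ⊕ ℤ/6 ⊕ ℤ/12 ⊕ ℤ/24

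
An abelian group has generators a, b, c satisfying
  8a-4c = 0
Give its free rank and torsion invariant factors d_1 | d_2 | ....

rank_ℚ(R)=1; free=3−1=2
SNF(R) diag = [4] → torsion [4]

Answer: M ≅ ℤ^2 ⊕ ℤ/4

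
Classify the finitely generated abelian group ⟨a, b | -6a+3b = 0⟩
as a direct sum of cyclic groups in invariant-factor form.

rank_ℚ(R)=1; free=2−1=1
SNF(R) diag = [3] → torsion [3]

Answer: M ≅ ℤ^1 ⊕ ℤ/3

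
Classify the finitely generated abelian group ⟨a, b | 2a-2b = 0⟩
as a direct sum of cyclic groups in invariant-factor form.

Answer: M ≅ ℤ^1 ⊕ ℤ/2

Derivation:
rank_ℚ(R)=1; free=2−1=1
SNF(R) diag = [2] → torsion [2]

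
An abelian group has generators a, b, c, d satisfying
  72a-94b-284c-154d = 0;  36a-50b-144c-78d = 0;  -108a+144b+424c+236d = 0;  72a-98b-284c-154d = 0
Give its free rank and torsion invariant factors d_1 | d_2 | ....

Answer: M ≅ ℤ/2 ⊕ ℤ/4 ⊕ ℤ/12 ⊕ ℤ/36

Derivation:
rank_ℚ(R)=4; free=4−4=0
SNF(R) diag = [2, 4, 12, 36] → torsion [2, 4, 12, 36]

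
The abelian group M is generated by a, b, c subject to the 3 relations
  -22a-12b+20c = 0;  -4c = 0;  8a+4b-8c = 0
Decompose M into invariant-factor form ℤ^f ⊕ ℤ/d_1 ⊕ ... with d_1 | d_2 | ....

rank_ℚ(R)=3; free=3−3=0
SNF(R) diag = [2, 4, 4] → torsion [2, 4, 4]

Answer: M ≅ ℤ/2 ⊕ ℤ/4 ⊕ ℤ/4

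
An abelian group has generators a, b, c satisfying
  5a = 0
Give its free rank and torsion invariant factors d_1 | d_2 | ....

rank_ℚ(R)=1; free=3−1=2
SNF(R) diag = [5] → torsion [5]

Answer: M ≅ ℤ^2 ⊕ ℤ/5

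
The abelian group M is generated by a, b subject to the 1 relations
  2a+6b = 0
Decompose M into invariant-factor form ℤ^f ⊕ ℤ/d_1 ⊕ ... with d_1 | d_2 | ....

Answer: M ≅ ℤ^1 ⊕ ℤ/2

Derivation:
rank_ℚ(R)=1; free=2−1=1
SNF(R) diag = [2] → torsion [2]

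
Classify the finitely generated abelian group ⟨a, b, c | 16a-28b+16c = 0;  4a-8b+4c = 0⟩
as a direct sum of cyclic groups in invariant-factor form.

Answer: M ≅ ℤ^1 ⊕ ℤ/4 ⊕ ℤ/4

Derivation:
rank_ℚ(R)=2; free=3−2=1
SNF(R) diag = [4, 4] → torsion [4, 4]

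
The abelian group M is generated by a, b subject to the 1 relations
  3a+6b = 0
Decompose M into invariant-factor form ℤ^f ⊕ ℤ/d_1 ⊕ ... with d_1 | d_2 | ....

Answer: M ≅ ℤ^1 ⊕ ℤ/3

Derivation:
rank_ℚ(R)=1; free=2−1=1
SNF(R) diag = [3] → torsion [3]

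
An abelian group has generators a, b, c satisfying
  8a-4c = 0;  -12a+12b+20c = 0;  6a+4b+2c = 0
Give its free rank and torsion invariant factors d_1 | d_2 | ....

Answer: M ≅ ℤ/2 ⊕ ℤ/4 ⊕ ℤ/4

Derivation:
rank_ℚ(R)=3; free=3−3=0
SNF(R) diag = [2, 4, 4] → torsion [2, 4, 4]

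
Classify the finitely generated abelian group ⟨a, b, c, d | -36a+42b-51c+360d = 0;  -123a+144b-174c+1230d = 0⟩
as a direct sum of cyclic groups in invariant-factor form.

Answer: M ≅ ℤ^2 ⊕ ℤ/3 ⊕ ℤ/3

Derivation:
rank_ℚ(R)=2; free=4−2=2
SNF(R) diag = [3, 3] → torsion [3, 3]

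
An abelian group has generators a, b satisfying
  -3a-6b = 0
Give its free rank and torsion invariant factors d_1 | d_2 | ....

rank_ℚ(R)=1; free=2−1=1
SNF(R) diag = [3] → torsion [3]

Answer: M ≅ ℤ^1 ⊕ ℤ/3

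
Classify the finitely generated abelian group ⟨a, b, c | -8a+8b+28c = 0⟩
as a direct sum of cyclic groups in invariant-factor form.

rank_ℚ(R)=1; free=3−1=2
SNF(R) diag = [4] → torsion [4]

Answer: M ≅ ℤ^2 ⊕ ℤ/4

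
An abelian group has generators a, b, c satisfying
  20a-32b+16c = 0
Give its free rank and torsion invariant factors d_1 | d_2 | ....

rank_ℚ(R)=1; free=3−1=2
SNF(R) diag = [4] → torsion [4]

Answer: M ≅ ℤ^2 ⊕ ℤ/4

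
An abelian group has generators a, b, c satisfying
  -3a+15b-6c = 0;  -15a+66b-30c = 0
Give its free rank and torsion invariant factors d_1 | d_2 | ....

Answer: M ≅ ℤ^1 ⊕ ℤ/3 ⊕ ℤ/9

Derivation:
rank_ℚ(R)=2; free=3−2=1
SNF(R) diag = [3, 9] → torsion [3, 9]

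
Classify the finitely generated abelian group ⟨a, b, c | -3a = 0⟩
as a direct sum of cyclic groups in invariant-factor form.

Answer: M ≅ ℤ^2 ⊕ ℤ/3

Derivation:
rank_ℚ(R)=1; free=3−1=2
SNF(R) diag = [3] → torsion [3]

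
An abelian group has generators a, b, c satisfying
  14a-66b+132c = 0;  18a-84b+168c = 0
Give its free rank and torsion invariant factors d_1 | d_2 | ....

rank_ℚ(R)=2; free=3−2=1
SNF(R) diag = [2, 6] → torsion [2, 6]

Answer: M ≅ ℤ^1 ⊕ ℤ/2 ⊕ ℤ/6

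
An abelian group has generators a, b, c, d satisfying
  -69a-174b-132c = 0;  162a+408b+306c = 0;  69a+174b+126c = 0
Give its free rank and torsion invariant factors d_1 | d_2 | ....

rank_ℚ(R)=3; free=4−3=1
SNF(R) diag = [3, 6, 12] → torsion [3, 6, 12]

Answer: M ≅ ℤ^1 ⊕ ℤ/3 ⊕ ℤ/6 ⊕ ℤ/12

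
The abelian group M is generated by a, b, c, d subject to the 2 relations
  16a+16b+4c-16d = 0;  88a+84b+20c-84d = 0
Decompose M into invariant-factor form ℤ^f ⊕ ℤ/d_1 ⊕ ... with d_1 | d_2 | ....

rank_ℚ(R)=2; free=4−2=2
SNF(R) diag = [4, 4] → torsion [4, 4]

Answer: M ≅ ℤ^2 ⊕ ℤ/4 ⊕ ℤ/4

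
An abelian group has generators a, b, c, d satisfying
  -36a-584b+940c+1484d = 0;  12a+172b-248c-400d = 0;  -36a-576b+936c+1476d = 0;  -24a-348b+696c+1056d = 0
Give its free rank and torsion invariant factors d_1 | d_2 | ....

rank_ℚ(R)=4; free=4−4=0
SNF(R) diag = [4, 12, 36, 108] → torsion [4, 12, 36, 108]

Answer: M ≅ ℤ/4 ⊕ ℤ/12 ⊕ ℤ/36 ⊕ ℤ/108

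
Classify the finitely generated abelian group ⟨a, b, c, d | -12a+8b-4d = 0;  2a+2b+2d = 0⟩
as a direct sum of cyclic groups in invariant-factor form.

rank_ℚ(R)=2; free=4−2=2
SNF(R) diag = [2, 4] → torsion [2, 4]

Answer: M ≅ ℤ^2 ⊕ ℤ/2 ⊕ ℤ/4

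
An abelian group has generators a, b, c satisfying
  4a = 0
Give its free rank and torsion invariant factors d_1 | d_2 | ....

Answer: M ≅ ℤ^2 ⊕ ℤ/4

Derivation:
rank_ℚ(R)=1; free=3−1=2
SNF(R) diag = [4] → torsion [4]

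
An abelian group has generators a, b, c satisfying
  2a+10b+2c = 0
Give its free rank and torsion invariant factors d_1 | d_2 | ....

rank_ℚ(R)=1; free=3−1=2
SNF(R) diag = [2] → torsion [2]

Answer: M ≅ ℤ^2 ⊕ ℤ/2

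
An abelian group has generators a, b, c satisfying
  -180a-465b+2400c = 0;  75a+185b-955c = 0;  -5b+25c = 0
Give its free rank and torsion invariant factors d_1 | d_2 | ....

Answer: M ≅ ℤ/5 ⊕ ℤ/15 ⊕ ℤ/15

Derivation:
rank_ℚ(R)=3; free=3−3=0
SNF(R) diag = [5, 15, 15] → torsion [5, 15, 15]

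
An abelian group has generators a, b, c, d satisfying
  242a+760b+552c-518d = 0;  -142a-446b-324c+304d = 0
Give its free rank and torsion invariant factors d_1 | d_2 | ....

rank_ℚ(R)=2; free=4−2=2
SNF(R) diag = [2, 6] → torsion [2, 6]

Answer: M ≅ ℤ^2 ⊕ ℤ/2 ⊕ ℤ/6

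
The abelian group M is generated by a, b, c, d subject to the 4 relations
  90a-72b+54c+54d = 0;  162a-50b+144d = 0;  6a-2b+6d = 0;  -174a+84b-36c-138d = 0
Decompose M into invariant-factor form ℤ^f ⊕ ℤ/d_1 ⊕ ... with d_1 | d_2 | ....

Answer: M ≅ ℤ/2 ⊕ ℤ/6 ⊕ ℤ/18 ⊕ ℤ/18

Derivation:
rank_ℚ(R)=4; free=4−4=0
SNF(R) diag = [2, 6, 18, 18] → torsion [2, 6, 18, 18]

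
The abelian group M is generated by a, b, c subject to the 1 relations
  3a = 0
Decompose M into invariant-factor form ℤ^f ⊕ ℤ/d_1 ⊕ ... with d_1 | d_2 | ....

rank_ℚ(R)=1; free=3−1=2
SNF(R) diag = [3] → torsion [3]

Answer: M ≅ ℤ^2 ⊕ ℤ/3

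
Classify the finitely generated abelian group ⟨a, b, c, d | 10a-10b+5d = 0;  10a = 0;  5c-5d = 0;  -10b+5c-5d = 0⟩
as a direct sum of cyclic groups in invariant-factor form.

Answer: M ≅ ℤ/5 ⊕ ℤ/5 ⊕ ℤ/10 ⊕ ℤ/10

Derivation:
rank_ℚ(R)=4; free=4−4=0
SNF(R) diag = [5, 5, 10, 10] → torsion [5, 5, 10, 10]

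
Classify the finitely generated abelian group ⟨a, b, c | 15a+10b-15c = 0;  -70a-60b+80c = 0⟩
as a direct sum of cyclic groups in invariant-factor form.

rank_ℚ(R)=2; free=3−2=1
SNF(R) diag = [5, 10] → torsion [5, 10]

Answer: M ≅ ℤ^1 ⊕ ℤ/5 ⊕ ℤ/10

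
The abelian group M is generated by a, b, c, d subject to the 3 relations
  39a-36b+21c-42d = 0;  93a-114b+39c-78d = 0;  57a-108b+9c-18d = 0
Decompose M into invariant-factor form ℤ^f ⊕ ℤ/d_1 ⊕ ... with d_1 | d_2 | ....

Answer: M ≅ ℤ^1 ⊕ ℤ/3 ⊕ ℤ/6 ⊕ ℤ/6

Derivation:
rank_ℚ(R)=3; free=4−3=1
SNF(R) diag = [3, 6, 6] → torsion [3, 6, 6]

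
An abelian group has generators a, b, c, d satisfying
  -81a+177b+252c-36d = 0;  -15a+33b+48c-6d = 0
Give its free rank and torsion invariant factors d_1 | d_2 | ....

Answer: M ≅ ℤ^2 ⊕ ℤ/3 ⊕ ℤ/6

Derivation:
rank_ℚ(R)=2; free=4−2=2
SNF(R) diag = [3, 6] → torsion [3, 6]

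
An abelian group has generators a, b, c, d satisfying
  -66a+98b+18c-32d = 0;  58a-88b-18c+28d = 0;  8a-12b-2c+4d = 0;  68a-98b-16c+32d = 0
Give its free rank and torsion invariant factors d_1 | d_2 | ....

Answer: M ≅ ℤ/2 ⊕ ℤ/2 ⊕ ℤ/2 ⊕ ℤ/4

Derivation:
rank_ℚ(R)=4; free=4−4=0
SNF(R) diag = [2, 2, 2, 4] → torsion [2, 2, 2, 4]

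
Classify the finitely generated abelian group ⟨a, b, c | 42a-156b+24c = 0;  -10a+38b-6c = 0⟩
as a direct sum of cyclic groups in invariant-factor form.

Answer: M ≅ ℤ^1 ⊕ ℤ/2 ⊕ ℤ/6

Derivation:
rank_ℚ(R)=2; free=3−2=1
SNF(R) diag = [2, 6] → torsion [2, 6]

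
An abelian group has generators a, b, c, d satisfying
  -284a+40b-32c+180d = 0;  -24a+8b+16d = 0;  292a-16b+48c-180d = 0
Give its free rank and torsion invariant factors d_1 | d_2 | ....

rank_ℚ(R)=3; free=4−3=1
SNF(R) diag = [4, 8, 16] → torsion [4, 8, 16]

Answer: M ≅ ℤ^1 ⊕ ℤ/4 ⊕ ℤ/8 ⊕ ℤ/16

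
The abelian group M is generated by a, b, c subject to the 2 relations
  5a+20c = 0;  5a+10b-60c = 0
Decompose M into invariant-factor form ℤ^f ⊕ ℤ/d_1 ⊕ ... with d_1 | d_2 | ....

Answer: M ≅ ℤ^1 ⊕ ℤ/5 ⊕ ℤ/10

Derivation:
rank_ℚ(R)=2; free=3−2=1
SNF(R) diag = [5, 10] → torsion [5, 10]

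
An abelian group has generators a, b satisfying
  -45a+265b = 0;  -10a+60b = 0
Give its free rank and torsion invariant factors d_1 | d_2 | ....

Answer: M ≅ ℤ/5 ⊕ ℤ/10

Derivation:
rank_ℚ(R)=2; free=2−2=0
SNF(R) diag = [5, 10] → torsion [5, 10]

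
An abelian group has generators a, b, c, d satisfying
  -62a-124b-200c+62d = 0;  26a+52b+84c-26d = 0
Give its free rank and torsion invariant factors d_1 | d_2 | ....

rank_ℚ(R)=2; free=4−2=2
SNF(R) diag = [2, 4] → torsion [2, 4]

Answer: M ≅ ℤ^2 ⊕ ℤ/2 ⊕ ℤ/4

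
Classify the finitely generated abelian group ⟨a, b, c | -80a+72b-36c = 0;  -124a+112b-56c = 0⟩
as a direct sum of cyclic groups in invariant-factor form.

rank_ℚ(R)=2; free=3−2=1
SNF(R) diag = [4, 4] → torsion [4, 4]

Answer: M ≅ ℤ^1 ⊕ ℤ/4 ⊕ ℤ/4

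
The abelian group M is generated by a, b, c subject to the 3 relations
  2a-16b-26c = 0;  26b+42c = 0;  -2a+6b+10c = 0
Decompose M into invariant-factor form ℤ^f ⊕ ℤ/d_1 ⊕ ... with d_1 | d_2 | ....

Answer: M ≅ ℤ/2 ⊕ ℤ/2 ⊕ ℤ/2

Derivation:
rank_ℚ(R)=3; free=3−3=0
SNF(R) diag = [2, 2, 2] → torsion [2, 2, 2]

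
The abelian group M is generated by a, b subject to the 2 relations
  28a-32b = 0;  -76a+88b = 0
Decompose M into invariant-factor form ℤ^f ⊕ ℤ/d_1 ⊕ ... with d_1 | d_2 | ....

rank_ℚ(R)=2; free=2−2=0
SNF(R) diag = [4, 8] → torsion [4, 8]

Answer: M ≅ ℤ/4 ⊕ ℤ/8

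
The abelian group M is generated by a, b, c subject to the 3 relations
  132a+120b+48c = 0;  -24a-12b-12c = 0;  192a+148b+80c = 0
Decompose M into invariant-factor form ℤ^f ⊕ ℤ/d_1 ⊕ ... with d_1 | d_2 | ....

Answer: M ≅ ℤ/4 ⊕ ℤ/12 ⊕ ℤ/36

Derivation:
rank_ℚ(R)=3; free=3−3=0
SNF(R) diag = [4, 12, 36] → torsion [4, 12, 36]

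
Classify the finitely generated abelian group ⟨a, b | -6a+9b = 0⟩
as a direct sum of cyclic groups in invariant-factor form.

rank_ℚ(R)=1; free=2−1=1
SNF(R) diag = [3] → torsion [3]

Answer: M ≅ ℤ^1 ⊕ ℤ/3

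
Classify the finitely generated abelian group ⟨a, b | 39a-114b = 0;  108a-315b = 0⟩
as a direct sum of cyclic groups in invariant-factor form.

Answer: M ≅ ℤ/3 ⊕ ℤ/9

Derivation:
rank_ℚ(R)=2; free=2−2=0
SNF(R) diag = [3, 9] → torsion [3, 9]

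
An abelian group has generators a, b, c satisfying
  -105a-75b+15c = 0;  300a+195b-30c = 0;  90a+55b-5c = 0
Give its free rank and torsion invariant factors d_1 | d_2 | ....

rank_ℚ(R)=3; free=3−3=0
SNF(R) diag = [5, 15, 45] → torsion [5, 15, 45]

Answer: M ≅ ℤ/5 ⊕ ℤ/15 ⊕ ℤ/45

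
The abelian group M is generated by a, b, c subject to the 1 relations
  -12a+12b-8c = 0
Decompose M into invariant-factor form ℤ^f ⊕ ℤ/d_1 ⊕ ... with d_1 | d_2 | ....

rank_ℚ(R)=1; free=3−1=2
SNF(R) diag = [4] → torsion [4]

Answer: M ≅ ℤ^2 ⊕ ℤ/4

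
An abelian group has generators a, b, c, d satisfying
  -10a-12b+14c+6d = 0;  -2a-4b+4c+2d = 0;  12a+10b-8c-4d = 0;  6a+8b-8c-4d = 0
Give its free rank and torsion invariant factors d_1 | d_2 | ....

Answer: M ≅ ℤ/2 ⊕ ℤ/2 ⊕ ℤ/2 ⊕ ℤ/2

Derivation:
rank_ℚ(R)=4; free=4−4=0
SNF(R) diag = [2, 2, 2, 2] → torsion [2, 2, 2, 2]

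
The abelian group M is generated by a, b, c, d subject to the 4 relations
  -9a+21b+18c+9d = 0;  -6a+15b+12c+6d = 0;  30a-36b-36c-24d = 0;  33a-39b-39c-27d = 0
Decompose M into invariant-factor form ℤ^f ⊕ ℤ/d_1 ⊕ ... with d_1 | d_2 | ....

rank_ℚ(R)=4; free=4−4=0
SNF(R) diag = [3, 3, 3, 6] → torsion [3, 3, 3, 6]

Answer: M ≅ ℤ/3 ⊕ ℤ/3 ⊕ ℤ/3 ⊕ ℤ/6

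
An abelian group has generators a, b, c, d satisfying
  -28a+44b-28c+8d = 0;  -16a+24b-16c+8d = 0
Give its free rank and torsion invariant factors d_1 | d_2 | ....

rank_ℚ(R)=2; free=4−2=2
SNF(R) diag = [4, 8] → torsion [4, 8]

Answer: M ≅ ℤ^2 ⊕ ℤ/4 ⊕ ℤ/8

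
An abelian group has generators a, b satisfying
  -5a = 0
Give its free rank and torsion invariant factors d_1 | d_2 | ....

rank_ℚ(R)=1; free=2−1=1
SNF(R) diag = [5] → torsion [5]

Answer: M ≅ ℤ^1 ⊕ ℤ/5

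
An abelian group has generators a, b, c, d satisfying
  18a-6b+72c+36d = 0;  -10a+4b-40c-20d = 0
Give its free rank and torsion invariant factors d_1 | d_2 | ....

Answer: M ≅ ℤ^2 ⊕ ℤ/2 ⊕ ℤ/6

Derivation:
rank_ℚ(R)=2; free=4−2=2
SNF(R) diag = [2, 6] → torsion [2, 6]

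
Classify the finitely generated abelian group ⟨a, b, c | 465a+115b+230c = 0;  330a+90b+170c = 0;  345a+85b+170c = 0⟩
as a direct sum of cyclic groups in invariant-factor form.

Answer: M ≅ ℤ/5 ⊕ ℤ/10 ⊕ ℤ/30

Derivation:
rank_ℚ(R)=3; free=3−3=0
SNF(R) diag = [5, 10, 30] → torsion [5, 10, 30]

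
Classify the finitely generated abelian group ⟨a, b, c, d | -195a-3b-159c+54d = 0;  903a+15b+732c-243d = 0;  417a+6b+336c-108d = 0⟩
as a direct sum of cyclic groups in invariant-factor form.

Answer: M ≅ ℤ^1 ⊕ ℤ/3 ⊕ ℤ/9 ⊕ ℤ/9

Derivation:
rank_ℚ(R)=3; free=4−3=1
SNF(R) diag = [3, 9, 9] → torsion [3, 9, 9]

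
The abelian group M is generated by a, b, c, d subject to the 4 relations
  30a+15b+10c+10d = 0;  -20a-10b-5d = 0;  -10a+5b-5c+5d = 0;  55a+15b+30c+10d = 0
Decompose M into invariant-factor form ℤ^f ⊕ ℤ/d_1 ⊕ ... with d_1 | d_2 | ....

rank_ℚ(R)=4; free=4−4=0
SNF(R) diag = [5, 5, 5, 5] → torsion [5, 5, 5, 5]

Answer: M ≅ ℤ/5 ⊕ ℤ/5 ⊕ ℤ/5 ⊕ ℤ/5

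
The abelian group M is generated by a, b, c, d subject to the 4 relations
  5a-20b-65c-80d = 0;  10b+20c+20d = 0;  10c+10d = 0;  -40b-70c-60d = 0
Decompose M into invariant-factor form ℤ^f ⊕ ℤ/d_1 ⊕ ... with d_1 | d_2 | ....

Answer: M ≅ ℤ/5 ⊕ ℤ/10 ⊕ ℤ/10 ⊕ ℤ/10

Derivation:
rank_ℚ(R)=4; free=4−4=0
SNF(R) diag = [5, 10, 10, 10] → torsion [5, 10, 10, 10]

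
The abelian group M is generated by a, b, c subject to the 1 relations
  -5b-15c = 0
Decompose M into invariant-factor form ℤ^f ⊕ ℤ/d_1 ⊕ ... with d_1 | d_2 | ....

rank_ℚ(R)=1; free=3−1=2
SNF(R) diag = [5] → torsion [5]

Answer: M ≅ ℤ^2 ⊕ ℤ/5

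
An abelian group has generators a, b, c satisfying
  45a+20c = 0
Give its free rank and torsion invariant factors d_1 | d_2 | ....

Answer: M ≅ ℤ^2 ⊕ ℤ/5

Derivation:
rank_ℚ(R)=1; free=3−1=2
SNF(R) diag = [5] → torsion [5]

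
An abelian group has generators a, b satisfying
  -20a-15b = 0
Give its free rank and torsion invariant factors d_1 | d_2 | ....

Answer: M ≅ ℤ^1 ⊕ ℤ/5

Derivation:
rank_ℚ(R)=1; free=2−1=1
SNF(R) diag = [5] → torsion [5]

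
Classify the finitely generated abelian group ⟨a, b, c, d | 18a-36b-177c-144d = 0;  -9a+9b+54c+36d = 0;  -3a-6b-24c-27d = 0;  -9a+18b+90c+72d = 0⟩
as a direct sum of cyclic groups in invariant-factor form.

rank_ℚ(R)=4; free=4−4=0
SNF(R) diag = [3, 3, 9, 9] → torsion [3, 3, 9, 9]

Answer: M ≅ ℤ/3 ⊕ ℤ/3 ⊕ ℤ/9 ⊕ ℤ/9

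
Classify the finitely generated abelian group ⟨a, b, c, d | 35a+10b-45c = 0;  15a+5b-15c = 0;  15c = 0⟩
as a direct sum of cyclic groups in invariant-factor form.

rank_ℚ(R)=3; free=4−3=1
SNF(R) diag = [5, 5, 15] → torsion [5, 5, 15]

Answer: M ≅ ℤ^1 ⊕ ℤ/5 ⊕ ℤ/5 ⊕ ℤ/15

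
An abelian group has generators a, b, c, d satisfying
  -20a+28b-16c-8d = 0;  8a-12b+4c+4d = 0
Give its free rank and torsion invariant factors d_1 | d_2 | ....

rank_ℚ(R)=2; free=4−2=2
SNF(R) diag = [4, 4] → torsion [4, 4]

Answer: M ≅ ℤ^2 ⊕ ℤ/4 ⊕ ℤ/4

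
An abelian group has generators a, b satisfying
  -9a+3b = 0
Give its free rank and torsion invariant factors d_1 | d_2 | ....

Answer: M ≅ ℤ^1 ⊕ ℤ/3

Derivation:
rank_ℚ(R)=1; free=2−1=1
SNF(R) diag = [3] → torsion [3]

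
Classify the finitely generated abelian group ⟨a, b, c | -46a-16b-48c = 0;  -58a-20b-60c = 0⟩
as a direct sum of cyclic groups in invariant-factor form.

Answer: M ≅ ℤ^1 ⊕ ℤ/2 ⊕ ℤ/4

Derivation:
rank_ℚ(R)=2; free=3−2=1
SNF(R) diag = [2, 4] → torsion [2, 4]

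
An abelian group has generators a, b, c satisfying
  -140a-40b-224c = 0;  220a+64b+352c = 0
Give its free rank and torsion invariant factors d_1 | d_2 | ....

rank_ℚ(R)=2; free=3−2=1
SNF(R) diag = [4, 8] → torsion [4, 8]

Answer: M ≅ ℤ^1 ⊕ ℤ/4 ⊕ ℤ/8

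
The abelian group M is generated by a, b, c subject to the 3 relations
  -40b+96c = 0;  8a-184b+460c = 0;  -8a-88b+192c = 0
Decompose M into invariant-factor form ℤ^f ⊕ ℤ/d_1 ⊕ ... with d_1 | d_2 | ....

rank_ℚ(R)=3; free=3−3=0
SNF(R) diag = [4, 8, 8] → torsion [4, 8, 8]

Answer: M ≅ ℤ/4 ⊕ ℤ/8 ⊕ ℤ/8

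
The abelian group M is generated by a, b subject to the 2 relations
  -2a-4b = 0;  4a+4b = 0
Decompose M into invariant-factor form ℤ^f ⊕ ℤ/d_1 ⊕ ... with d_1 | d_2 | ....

Answer: M ≅ ℤ/2 ⊕ ℤ/4

Derivation:
rank_ℚ(R)=2; free=2−2=0
SNF(R) diag = [2, 4] → torsion [2, 4]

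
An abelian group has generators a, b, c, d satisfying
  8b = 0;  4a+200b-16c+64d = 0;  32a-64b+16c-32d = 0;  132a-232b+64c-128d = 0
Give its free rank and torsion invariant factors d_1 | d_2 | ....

Answer: M ≅ ℤ/4 ⊕ ℤ/8 ⊕ ℤ/16 ⊕ ℤ/32

Derivation:
rank_ℚ(R)=4; free=4−4=0
SNF(R) diag = [4, 8, 16, 32] → torsion [4, 8, 16, 32]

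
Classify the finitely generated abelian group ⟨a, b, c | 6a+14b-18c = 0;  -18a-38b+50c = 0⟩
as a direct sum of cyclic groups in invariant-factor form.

rank_ℚ(R)=2; free=3−2=1
SNF(R) diag = [2, 4] → torsion [2, 4]

Answer: M ≅ ℤ^1 ⊕ ℤ/2 ⊕ ℤ/4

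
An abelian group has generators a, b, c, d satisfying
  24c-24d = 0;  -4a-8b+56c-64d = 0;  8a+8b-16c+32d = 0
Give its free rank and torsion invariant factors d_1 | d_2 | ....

Answer: M ≅ ℤ^1 ⊕ ℤ/4 ⊕ ℤ/8 ⊕ ℤ/24

Derivation:
rank_ℚ(R)=3; free=4−3=1
SNF(R) diag = [4, 8, 24] → torsion [4, 8, 24]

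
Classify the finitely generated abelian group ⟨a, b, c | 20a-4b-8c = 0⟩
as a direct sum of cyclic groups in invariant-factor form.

rank_ℚ(R)=1; free=3−1=2
SNF(R) diag = [4] → torsion [4]

Answer: M ≅ ℤ^2 ⊕ ℤ/4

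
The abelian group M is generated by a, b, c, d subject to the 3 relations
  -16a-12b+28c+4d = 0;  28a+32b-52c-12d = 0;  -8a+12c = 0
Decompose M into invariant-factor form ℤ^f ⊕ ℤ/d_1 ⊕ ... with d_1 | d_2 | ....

Answer: M ≅ ℤ^1 ⊕ ℤ/4 ⊕ ℤ/4 ⊕ ℤ/4

Derivation:
rank_ℚ(R)=3; free=4−3=1
SNF(R) diag = [4, 4, 4] → torsion [4, 4, 4]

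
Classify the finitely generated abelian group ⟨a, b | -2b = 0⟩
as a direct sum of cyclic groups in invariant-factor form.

Answer: M ≅ ℤ^1 ⊕ ℤ/2

Derivation:
rank_ℚ(R)=1; free=2−1=1
SNF(R) diag = [2] → torsion [2]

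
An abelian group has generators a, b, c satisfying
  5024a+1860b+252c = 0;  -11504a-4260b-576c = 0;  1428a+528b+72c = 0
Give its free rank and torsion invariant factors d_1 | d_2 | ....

rank_ℚ(R)=3; free=3−3=0
SNF(R) diag = [4, 12, 36] → torsion [4, 12, 36]

Answer: M ≅ ℤ/4 ⊕ ℤ/12 ⊕ ℤ/36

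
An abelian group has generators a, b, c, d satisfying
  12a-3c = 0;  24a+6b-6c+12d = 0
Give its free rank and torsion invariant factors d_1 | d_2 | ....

Answer: M ≅ ℤ^2 ⊕ ℤ/3 ⊕ ℤ/6

Derivation:
rank_ℚ(R)=2; free=4−2=2
SNF(R) diag = [3, 6] → torsion [3, 6]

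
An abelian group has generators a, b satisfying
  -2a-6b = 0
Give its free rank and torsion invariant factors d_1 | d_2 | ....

Answer: M ≅ ℤ^1 ⊕ ℤ/2

Derivation:
rank_ℚ(R)=1; free=2−1=1
SNF(R) diag = [2] → torsion [2]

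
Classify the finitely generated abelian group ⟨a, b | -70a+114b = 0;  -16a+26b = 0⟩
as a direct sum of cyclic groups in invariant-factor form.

rank_ℚ(R)=2; free=2−2=0
SNF(R) diag = [2, 2] → torsion [2, 2]

Answer: M ≅ ℤ/2 ⊕ ℤ/2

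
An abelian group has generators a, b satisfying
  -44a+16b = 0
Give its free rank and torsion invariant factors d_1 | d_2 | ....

Answer: M ≅ ℤ^1 ⊕ ℤ/4

Derivation:
rank_ℚ(R)=1; free=2−1=1
SNF(R) diag = [4] → torsion [4]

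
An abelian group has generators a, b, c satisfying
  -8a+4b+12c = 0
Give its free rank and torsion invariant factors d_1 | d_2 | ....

Answer: M ≅ ℤ^2 ⊕ ℤ/4

Derivation:
rank_ℚ(R)=1; free=3−1=2
SNF(R) diag = [4] → torsion [4]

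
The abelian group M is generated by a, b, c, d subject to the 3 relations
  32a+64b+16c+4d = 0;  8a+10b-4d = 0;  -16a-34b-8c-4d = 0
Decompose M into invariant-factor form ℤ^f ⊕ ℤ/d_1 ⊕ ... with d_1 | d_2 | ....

Answer: M ≅ ℤ^1 ⊕ ℤ/2 ⊕ ℤ/4 ⊕ ℤ/8

Derivation:
rank_ℚ(R)=3; free=4−3=1
SNF(R) diag = [2, 4, 8] → torsion [2, 4, 8]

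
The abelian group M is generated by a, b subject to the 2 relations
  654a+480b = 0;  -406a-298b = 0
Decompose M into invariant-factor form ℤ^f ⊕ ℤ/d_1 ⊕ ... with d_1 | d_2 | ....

Answer: M ≅ ℤ/2 ⊕ ℤ/6

Derivation:
rank_ℚ(R)=2; free=2−2=0
SNF(R) diag = [2, 6] → torsion [2, 6]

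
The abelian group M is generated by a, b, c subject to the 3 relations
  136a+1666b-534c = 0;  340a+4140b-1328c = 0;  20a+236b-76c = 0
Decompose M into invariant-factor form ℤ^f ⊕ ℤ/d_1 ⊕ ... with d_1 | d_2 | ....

rank_ℚ(R)=3; free=3−3=0
SNF(R) diag = [2, 4, 4] → torsion [2, 4, 4]

Answer: M ≅ ℤ/2 ⊕ ℤ/4 ⊕ ℤ/4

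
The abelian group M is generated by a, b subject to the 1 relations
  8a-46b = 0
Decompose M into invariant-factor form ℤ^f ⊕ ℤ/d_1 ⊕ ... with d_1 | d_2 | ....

Answer: M ≅ ℤ^1 ⊕ ℤ/2

Derivation:
rank_ℚ(R)=1; free=2−1=1
SNF(R) diag = [2] → torsion [2]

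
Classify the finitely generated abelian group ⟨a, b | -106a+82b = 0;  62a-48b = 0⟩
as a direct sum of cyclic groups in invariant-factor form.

rank_ℚ(R)=2; free=2−2=0
SNF(R) diag = [2, 2] → torsion [2, 2]

Answer: M ≅ ℤ/2 ⊕ ℤ/2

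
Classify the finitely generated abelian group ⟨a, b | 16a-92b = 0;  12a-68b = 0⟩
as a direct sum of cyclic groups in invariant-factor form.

Answer: M ≅ ℤ/4 ⊕ ℤ/4

Derivation:
rank_ℚ(R)=2; free=2−2=0
SNF(R) diag = [4, 4] → torsion [4, 4]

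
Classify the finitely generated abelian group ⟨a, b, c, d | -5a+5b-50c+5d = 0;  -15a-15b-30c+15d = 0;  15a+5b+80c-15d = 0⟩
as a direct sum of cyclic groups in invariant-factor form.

Answer: M ≅ ℤ^1 ⊕ ℤ/5 ⊕ ℤ/10 ⊕ ℤ/30

Derivation:
rank_ℚ(R)=3; free=4−3=1
SNF(R) diag = [5, 10, 30] → torsion [5, 10, 30]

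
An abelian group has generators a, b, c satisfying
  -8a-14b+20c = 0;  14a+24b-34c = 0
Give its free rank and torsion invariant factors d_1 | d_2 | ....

Answer: M ≅ ℤ^1 ⊕ ℤ/2 ⊕ ℤ/2

Derivation:
rank_ℚ(R)=2; free=3−2=1
SNF(R) diag = [2, 2] → torsion [2, 2]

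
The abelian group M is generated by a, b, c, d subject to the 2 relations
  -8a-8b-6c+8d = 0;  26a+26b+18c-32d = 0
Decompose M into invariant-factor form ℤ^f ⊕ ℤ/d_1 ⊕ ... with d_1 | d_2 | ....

rank_ℚ(R)=2; free=4−2=2
SNF(R) diag = [2, 6] → torsion [2, 6]

Answer: M ≅ ℤ^2 ⊕ ℤ/2 ⊕ ℤ/6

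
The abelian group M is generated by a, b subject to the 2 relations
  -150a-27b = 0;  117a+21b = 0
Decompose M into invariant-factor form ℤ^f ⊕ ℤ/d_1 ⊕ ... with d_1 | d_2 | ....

Answer: M ≅ ℤ/3 ⊕ ℤ/3

Derivation:
rank_ℚ(R)=2; free=2−2=0
SNF(R) diag = [3, 3] → torsion [3, 3]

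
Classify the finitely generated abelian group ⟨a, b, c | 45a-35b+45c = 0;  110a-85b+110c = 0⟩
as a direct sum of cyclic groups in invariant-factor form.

rank_ℚ(R)=2; free=3−2=1
SNF(R) diag = [5, 5] → torsion [5, 5]

Answer: M ≅ ℤ^1 ⊕ ℤ/5 ⊕ ℤ/5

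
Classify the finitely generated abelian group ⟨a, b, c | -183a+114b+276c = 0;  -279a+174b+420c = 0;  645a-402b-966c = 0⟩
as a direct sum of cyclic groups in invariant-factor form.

Answer: M ≅ ℤ/3 ⊕ ℤ/6 ⊕ ℤ/12

Derivation:
rank_ℚ(R)=3; free=3−3=0
SNF(R) diag = [3, 6, 12] → torsion [3, 6, 12]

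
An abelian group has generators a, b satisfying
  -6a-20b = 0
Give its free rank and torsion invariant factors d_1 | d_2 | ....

Answer: M ≅ ℤ^1 ⊕ ℤ/2

Derivation:
rank_ℚ(R)=1; free=2−1=1
SNF(R) diag = [2] → torsion [2]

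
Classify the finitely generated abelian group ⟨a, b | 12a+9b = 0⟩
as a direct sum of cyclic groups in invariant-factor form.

rank_ℚ(R)=1; free=2−1=1
SNF(R) diag = [3] → torsion [3]

Answer: M ≅ ℤ^1 ⊕ ℤ/3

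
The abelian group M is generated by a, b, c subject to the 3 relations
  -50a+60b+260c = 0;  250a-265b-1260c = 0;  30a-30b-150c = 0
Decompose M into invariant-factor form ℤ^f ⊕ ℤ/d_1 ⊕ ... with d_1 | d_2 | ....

Answer: M ≅ ℤ/5 ⊕ ℤ/10 ⊕ ℤ/30

Derivation:
rank_ℚ(R)=3; free=3−3=0
SNF(R) diag = [5, 10, 30] → torsion [5, 10, 30]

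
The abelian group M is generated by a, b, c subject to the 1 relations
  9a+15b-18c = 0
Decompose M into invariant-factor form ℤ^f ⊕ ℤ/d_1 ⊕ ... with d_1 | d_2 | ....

Answer: M ≅ ℤ^2 ⊕ ℤ/3

Derivation:
rank_ℚ(R)=1; free=3−1=2
SNF(R) diag = [3] → torsion [3]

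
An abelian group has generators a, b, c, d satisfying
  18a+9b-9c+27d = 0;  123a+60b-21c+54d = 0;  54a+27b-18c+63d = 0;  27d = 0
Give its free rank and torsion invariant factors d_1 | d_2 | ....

Answer: M ≅ ℤ/3 ⊕ ℤ/9 ⊕ ℤ/9 ⊕ ℤ/27

Derivation:
rank_ℚ(R)=4; free=4−4=0
SNF(R) diag = [3, 9, 9, 27] → torsion [3, 9, 9, 27]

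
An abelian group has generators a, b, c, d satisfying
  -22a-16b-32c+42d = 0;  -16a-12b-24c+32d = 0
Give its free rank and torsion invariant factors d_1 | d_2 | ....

rank_ℚ(R)=2; free=4−2=2
SNF(R) diag = [2, 4] → torsion [2, 4]

Answer: M ≅ ℤ^2 ⊕ ℤ/2 ⊕ ℤ/4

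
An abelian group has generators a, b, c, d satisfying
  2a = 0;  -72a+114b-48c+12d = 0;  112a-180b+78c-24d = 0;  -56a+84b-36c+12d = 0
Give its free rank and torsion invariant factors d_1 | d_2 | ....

rank_ℚ(R)=4; free=4−4=0
SNF(R) diag = [2, 6, 6, 12] → torsion [2, 6, 6, 12]

Answer: M ≅ ℤ/2 ⊕ ℤ/6 ⊕ ℤ/6 ⊕ ℤ/12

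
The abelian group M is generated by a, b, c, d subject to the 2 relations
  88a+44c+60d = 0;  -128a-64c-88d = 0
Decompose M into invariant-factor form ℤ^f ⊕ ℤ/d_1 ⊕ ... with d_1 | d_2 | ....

rank_ℚ(R)=2; free=4−2=2
SNF(R) diag = [4, 8] → torsion [4, 8]

Answer: M ≅ ℤ^2 ⊕ ℤ/4 ⊕ ℤ/8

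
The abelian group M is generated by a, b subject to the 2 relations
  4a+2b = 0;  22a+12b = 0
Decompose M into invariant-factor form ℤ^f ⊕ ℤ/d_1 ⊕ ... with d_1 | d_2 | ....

rank_ℚ(R)=2; free=2−2=0
SNF(R) diag = [2, 2] → torsion [2, 2]

Answer: M ≅ ℤ/2 ⊕ ℤ/2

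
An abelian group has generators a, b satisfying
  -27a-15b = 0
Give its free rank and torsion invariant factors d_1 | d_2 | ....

rank_ℚ(R)=1; free=2−1=1
SNF(R) diag = [3] → torsion [3]

Answer: M ≅ ℤ^1 ⊕ ℤ/3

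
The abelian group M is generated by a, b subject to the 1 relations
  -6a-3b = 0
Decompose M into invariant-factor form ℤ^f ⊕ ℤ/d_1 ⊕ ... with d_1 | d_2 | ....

rank_ℚ(R)=1; free=2−1=1
SNF(R) diag = [3] → torsion [3]

Answer: M ≅ ℤ^1 ⊕ ℤ/3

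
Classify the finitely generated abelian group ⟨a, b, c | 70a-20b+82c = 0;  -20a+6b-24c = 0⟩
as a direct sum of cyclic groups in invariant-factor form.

Answer: M ≅ ℤ^1 ⊕ ℤ/2 ⊕ ℤ/2

Derivation:
rank_ℚ(R)=2; free=3−2=1
SNF(R) diag = [2, 2] → torsion [2, 2]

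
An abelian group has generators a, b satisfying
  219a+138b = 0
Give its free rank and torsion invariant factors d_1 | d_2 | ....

rank_ℚ(R)=1; free=2−1=1
SNF(R) diag = [3] → torsion [3]

Answer: M ≅ ℤ^1 ⊕ ℤ/3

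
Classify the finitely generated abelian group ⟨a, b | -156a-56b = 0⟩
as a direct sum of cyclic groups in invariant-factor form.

rank_ℚ(R)=1; free=2−1=1
SNF(R) diag = [4] → torsion [4]

Answer: M ≅ ℤ^1 ⊕ ℤ/4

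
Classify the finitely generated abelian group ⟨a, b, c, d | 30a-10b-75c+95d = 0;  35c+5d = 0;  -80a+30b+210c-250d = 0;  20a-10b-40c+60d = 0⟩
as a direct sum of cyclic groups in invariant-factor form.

Answer: M ≅ ℤ/5 ⊕ ℤ/10 ⊕ ℤ/10 ⊕ ℤ/20

Derivation:
rank_ℚ(R)=4; free=4−4=0
SNF(R) diag = [5, 10, 10, 20] → torsion [5, 10, 10, 20]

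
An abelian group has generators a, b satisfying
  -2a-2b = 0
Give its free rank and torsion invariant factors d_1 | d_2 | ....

Answer: M ≅ ℤ^1 ⊕ ℤ/2

Derivation:
rank_ℚ(R)=1; free=2−1=1
SNF(R) diag = [2] → torsion [2]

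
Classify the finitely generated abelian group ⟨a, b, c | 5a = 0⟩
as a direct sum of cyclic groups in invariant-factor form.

rank_ℚ(R)=1; free=3−1=2
SNF(R) diag = [5] → torsion [5]

Answer: M ≅ ℤ^2 ⊕ ℤ/5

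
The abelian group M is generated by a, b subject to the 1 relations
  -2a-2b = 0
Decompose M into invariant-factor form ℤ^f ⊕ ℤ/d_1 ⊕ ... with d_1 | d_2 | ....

Answer: M ≅ ℤ^1 ⊕ ℤ/2

Derivation:
rank_ℚ(R)=1; free=2−1=1
SNF(R) diag = [2] → torsion [2]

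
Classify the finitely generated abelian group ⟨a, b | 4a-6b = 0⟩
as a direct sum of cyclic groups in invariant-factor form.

rank_ℚ(R)=1; free=2−1=1
SNF(R) diag = [2] → torsion [2]

Answer: M ≅ ℤ^1 ⊕ ℤ/2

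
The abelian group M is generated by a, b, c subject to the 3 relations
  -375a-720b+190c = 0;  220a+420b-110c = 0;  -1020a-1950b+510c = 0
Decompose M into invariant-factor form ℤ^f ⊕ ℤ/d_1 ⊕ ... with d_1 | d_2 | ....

rank_ℚ(R)=3; free=3−3=0
SNF(R) diag = [5, 10, 30] → torsion [5, 10, 30]

Answer: M ≅ ℤ/5 ⊕ ℤ/10 ⊕ ℤ/30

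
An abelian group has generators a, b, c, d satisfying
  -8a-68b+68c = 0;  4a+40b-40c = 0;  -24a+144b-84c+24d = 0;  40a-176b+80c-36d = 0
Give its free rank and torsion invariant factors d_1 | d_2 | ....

Answer: M ≅ ℤ/4 ⊕ ℤ/12 ⊕ ℤ/12 ⊕ ℤ/12

Derivation:
rank_ℚ(R)=4; free=4−4=0
SNF(R) diag = [4, 12, 12, 12] → torsion [4, 12, 12, 12]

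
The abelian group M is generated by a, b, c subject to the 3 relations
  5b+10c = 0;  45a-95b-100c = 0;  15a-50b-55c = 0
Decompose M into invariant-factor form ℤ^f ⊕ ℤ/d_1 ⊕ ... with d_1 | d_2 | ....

Answer: M ≅ ℤ/5 ⊕ ℤ/15 ⊕ ℤ/45

Derivation:
rank_ℚ(R)=3; free=3−3=0
SNF(R) diag = [5, 15, 45] → torsion [5, 15, 45]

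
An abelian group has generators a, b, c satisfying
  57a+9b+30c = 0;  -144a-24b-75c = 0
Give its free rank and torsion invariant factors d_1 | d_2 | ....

Answer: M ≅ ℤ^1 ⊕ ℤ/3 ⊕ ℤ/3

Derivation:
rank_ℚ(R)=2; free=3−2=1
SNF(R) diag = [3, 3] → torsion [3, 3]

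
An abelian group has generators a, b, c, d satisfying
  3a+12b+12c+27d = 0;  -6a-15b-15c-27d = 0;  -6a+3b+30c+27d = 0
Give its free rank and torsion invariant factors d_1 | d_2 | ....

Answer: M ≅ ℤ^1 ⊕ ℤ/3 ⊕ ℤ/9 ⊕ ℤ/27

Derivation:
rank_ℚ(R)=3; free=4−3=1
SNF(R) diag = [3, 9, 27] → torsion [3, 9, 27]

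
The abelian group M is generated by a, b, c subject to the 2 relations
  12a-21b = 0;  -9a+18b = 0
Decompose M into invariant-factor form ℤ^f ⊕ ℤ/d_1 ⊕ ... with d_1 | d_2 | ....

rank_ℚ(R)=2; free=3−2=1
SNF(R) diag = [3, 9] → torsion [3, 9]

Answer: M ≅ ℤ^1 ⊕ ℤ/3 ⊕ ℤ/9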